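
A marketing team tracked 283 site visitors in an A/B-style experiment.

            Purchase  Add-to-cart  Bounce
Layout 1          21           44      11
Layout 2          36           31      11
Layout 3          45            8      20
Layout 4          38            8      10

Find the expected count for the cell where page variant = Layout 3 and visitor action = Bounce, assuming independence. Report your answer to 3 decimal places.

13.413

Row total (Layout 3) = 73; column total (Bounce) = 52; grand total N = 283.
Expected count = (row total × column total) / N = 73 × 52 / 283 = 13.413.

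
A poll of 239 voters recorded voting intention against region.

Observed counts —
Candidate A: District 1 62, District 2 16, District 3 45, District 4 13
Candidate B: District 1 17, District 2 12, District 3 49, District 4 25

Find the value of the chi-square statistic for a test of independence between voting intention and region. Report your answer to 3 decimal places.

26.105

Row totals: 136, 103. Column totals: 79, 28, 94, 38. Grand total N = 239.
Expected counts (row total × column total / N):
  Candidate A, District 1: 136×79/239 = 44.9540
  Candidate A, District 2: 136×28/239 = 15.9331
  Candidate A, District 3: 136×94/239 = 53.4895
  Candidate A, District 4: 136×38/239 = 21.6234
  Candidate B, District 1: 103×79/239 = 34.0460
  Candidate B, District 2: 103×28/239 = 12.0669
  Candidate B, District 3: 103×94/239 = 40.5105
  Candidate B, District 4: 103×38/239 = 16.3766
Contributions (O − E)²/E:
  (62 − 44.9540)²/44.9540 = 6.4636
  (16 − 15.9331)²/15.9331 = 0.0003
  (45 − 53.4895)²/53.4895 = 1.3474
  (13 − 21.6234)²/21.6234 = 3.4390
  (17 − 34.0460)²/34.0460 = 8.5345
  (12 − 12.0669)²/12.0669 = 0.0004
  (49 − 40.5105)²/40.5105 = 1.7791
  (25 − 16.3766)²/16.3766 = 4.5408
χ² = 6.4636 + 0.0003 + 1.3474 + 3.4390 + 8.5345 + 0.0004 + 1.7791 + 4.5408 = 26.105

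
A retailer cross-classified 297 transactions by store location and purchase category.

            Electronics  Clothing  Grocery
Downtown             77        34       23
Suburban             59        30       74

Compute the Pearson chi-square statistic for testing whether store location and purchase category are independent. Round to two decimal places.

Row totals: 134, 163. Column totals: 136, 64, 97. Grand total N = 297.
Expected counts (row total × column total / N):
  Downtown, Electronics: 134×136/297 = 61.360
  Downtown, Clothing: 134×64/297 = 28.875
  Downtown, Grocery: 134×97/297 = 43.764
  Suburban, Electronics: 163×136/297 = 74.640
  Suburban, Clothing: 163×64/297 = 35.125
  Suburban, Grocery: 163×97/297 = 53.236
Contributions (O − E)²/E:
  (77 − 61.360)²/61.360 = 3.9865
  (34 − 28.875)²/28.875 = 0.9096
  (23 − 43.764)²/43.764 = 9.8516
  (59 − 74.640)²/74.640 = 3.2772
  (30 − 35.125)²/35.125 = 0.7478
  (74 − 53.236)²/53.236 = 8.0987
χ² = 3.9865 + 0.9096 + 9.8516 + 3.2772 + 0.7478 + 8.0987 = 26.87

26.87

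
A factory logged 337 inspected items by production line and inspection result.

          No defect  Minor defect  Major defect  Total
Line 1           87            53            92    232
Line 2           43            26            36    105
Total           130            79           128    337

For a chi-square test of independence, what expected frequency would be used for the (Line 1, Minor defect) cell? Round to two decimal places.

Row total (Line 1) = 232; column total (Minor defect) = 79; grand total N = 337.
Expected count = (row total × column total) / N = 232 × 79 / 337 = 54.39.

54.39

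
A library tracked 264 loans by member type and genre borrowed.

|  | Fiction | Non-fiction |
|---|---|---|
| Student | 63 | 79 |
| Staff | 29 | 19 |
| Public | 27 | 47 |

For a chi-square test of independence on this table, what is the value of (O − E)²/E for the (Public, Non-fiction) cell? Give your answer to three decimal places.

0.994

Row total (Public) = 74; column total (Non-fiction) = 145; N = 264.
Expected count E = 74 × 145 / 264 = 40.6439.
Contribution = (O − E)²/E = (47 − 40.6439)² / 40.6439 = 0.994.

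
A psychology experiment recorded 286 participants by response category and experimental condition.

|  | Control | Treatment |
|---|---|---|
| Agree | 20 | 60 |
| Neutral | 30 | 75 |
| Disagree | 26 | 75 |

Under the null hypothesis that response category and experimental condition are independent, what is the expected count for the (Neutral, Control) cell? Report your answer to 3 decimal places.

27.902

Row total (Neutral) = 105; column total (Control) = 76; grand total N = 286.
Expected count = (row total × column total) / N = 105 × 76 / 286 = 27.902.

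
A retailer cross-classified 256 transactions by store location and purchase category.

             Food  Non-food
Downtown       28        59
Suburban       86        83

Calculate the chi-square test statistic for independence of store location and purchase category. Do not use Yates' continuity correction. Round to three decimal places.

Row totals: 87, 169. Column totals: 114, 142. Grand total N = 256.
Expected counts (row total × column total / N):
  Downtown, Food: 87×114/256 = 38.7422
  Downtown, Non-food: 87×142/256 = 48.2578
  Suburban, Food: 169×114/256 = 75.2578
  Suburban, Non-food: 169×142/256 = 93.7422
Contributions (O − E)²/E:
  (28 − 38.7422)²/38.7422 = 2.9785
  (59 − 48.2578)²/48.2578 = 2.3912
  (86 − 75.2578)²/75.2578 = 1.5333
  (83 − 93.7422)²/93.7422 = 1.2310
χ² = 2.9785 + 2.3912 + 1.5333 + 1.2310 = 8.134

8.134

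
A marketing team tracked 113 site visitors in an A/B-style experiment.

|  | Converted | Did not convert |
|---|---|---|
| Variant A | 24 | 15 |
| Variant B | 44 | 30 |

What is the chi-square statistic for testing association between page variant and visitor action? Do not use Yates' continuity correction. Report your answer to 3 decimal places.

0.046

Row totals: 39, 74. Column totals: 68, 45. Grand total N = 113.
Expected counts (row total × column total / N):
  Variant A, Converted: 39×68/113 = 23.4690
  Variant A, Did not convert: 39×45/113 = 15.5310
  Variant B, Converted: 74×68/113 = 44.5310
  Variant B, Did not convert: 74×45/113 = 29.4690
Contributions (O − E)²/E:
  (24 − 23.4690)²/23.4690 = 0.0120
  (15 − 15.5310)²/15.5310 = 0.0182
  (44 − 44.5310)²/44.5310 = 0.0063
  (30 − 29.4690)²/29.4690 = 0.0096
χ² = 0.0120 + 0.0182 + 0.0063 + 0.0096 = 0.046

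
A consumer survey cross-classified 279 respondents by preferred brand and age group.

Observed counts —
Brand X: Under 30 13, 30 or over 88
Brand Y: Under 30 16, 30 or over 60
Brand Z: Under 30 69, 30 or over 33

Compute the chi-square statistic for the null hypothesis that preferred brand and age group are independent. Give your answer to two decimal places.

Row totals: 101, 76, 102. Column totals: 98, 181. Grand total N = 279.
Expected counts (row total × column total / N):
  Brand X, Under 30: 101×98/279 = 35.4767
  Brand X, 30 or over: 101×181/279 = 65.5233
  Brand Y, Under 30: 76×98/279 = 26.6953
  Brand Y, 30 or over: 76×181/279 = 49.3047
  Brand Z, Under 30: 102×98/279 = 35.8280
  Brand Z, 30 or over: 102×181/279 = 66.1720
Contributions (O − E)²/E:
  (13 − 35.4767)²/35.4767 = 14.2404
  (88 − 65.5233)²/65.5233 = 7.7103
  (16 − 26.6953)²/26.6953 = 4.2850
  (60 − 49.3047)²/49.3047 = 2.3201
  (69 − 35.8280)²/35.8280 = 30.7129
  (33 − 66.1720)²/66.1720 = 16.6291
χ² = 14.2404 + 7.7103 + 4.2850 + 2.3201 + 30.7129 + 16.6291 = 75.90

75.90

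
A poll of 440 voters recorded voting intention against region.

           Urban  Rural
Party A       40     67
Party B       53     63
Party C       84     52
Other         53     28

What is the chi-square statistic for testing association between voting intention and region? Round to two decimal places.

22.06

Row totals: 107, 116, 136, 81. Column totals: 230, 210. Grand total N = 440.
Expected counts (row total × column total / N):
  Party A, Urban: 107×230/440 = 55.932
  Party A, Rural: 107×210/440 = 51.068
  Party B, Urban: 116×230/440 = 60.636
  Party B, Rural: 116×210/440 = 55.364
  Party C, Urban: 136×230/440 = 71.091
  Party C, Rural: 136×210/440 = 64.909
  Other, Urban: 81×230/440 = 42.341
  Other, Rural: 81×210/440 = 38.659
Contributions (O − E)²/E:
  (40 − 55.932)²/55.932 = 4.5382
  (67 − 51.068)²/51.068 = 4.9704
  (53 − 60.636)²/60.636 = 0.9616
  (63 − 55.364)²/55.364 = 1.0532
  (84 − 71.091)²/71.091 = 2.3441
  (52 − 64.909)²/64.909 = 2.5673
  (53 − 42.341)²/42.341 = 2.6833
  (28 − 38.659)²/38.659 = 2.9389
χ² = 4.5382 + 4.9704 + 0.9616 + 1.0532 + 2.3441 + 2.5673 + 2.6833 + 2.9389 = 22.06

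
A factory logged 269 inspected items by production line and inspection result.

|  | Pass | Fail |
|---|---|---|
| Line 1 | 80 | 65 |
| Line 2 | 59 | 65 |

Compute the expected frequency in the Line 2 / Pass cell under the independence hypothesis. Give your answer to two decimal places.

64.07

Row total (Line 2) = 124; column total (Pass) = 139; grand total N = 269.
Expected count = (row total × column total) / N = 124 × 139 / 269 = 64.07.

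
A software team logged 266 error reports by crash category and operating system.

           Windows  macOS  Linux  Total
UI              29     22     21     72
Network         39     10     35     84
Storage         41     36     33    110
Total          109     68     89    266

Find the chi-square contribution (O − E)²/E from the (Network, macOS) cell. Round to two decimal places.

6.13

Row total (Network) = 84; column total (macOS) = 68; N = 266.
Expected count E = 84 × 68 / 266 = 21.474.
Contribution = (O − E)²/E = (10 − 21.474)² / 21.474 = 6.13.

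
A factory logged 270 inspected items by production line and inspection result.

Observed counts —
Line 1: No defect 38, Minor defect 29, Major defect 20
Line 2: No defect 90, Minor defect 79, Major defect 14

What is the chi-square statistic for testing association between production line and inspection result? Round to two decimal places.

12.82

Row totals: 87, 183. Column totals: 128, 108, 34. Grand total N = 270.
Expected counts (row total × column total / N):
  Line 1, No defect: 87×128/270 = 41.244
  Line 1, Minor defect: 87×108/270 = 34.800
  Line 1, Major defect: 87×34/270 = 10.956
  Line 2, No defect: 183×128/270 = 86.756
  Line 2, Minor defect: 183×108/270 = 73.200
  Line 2, Major defect: 183×34/270 = 23.044
Contributions (O − E)²/E:
  (38 − 41.244)²/41.244 = 0.2552
  (29 − 34.800)²/34.800 = 0.9667
  (20 − 10.956)²/10.956 = 7.4657
  (90 − 86.756)²/86.756 = 0.1213
  (79 − 73.200)²/73.200 = 0.4596
  (14 − 23.044)²/23.044 = 3.5495
χ² = 0.2552 + 0.9667 + 7.4657 + 0.1213 + 0.4596 + 3.5495 = 12.82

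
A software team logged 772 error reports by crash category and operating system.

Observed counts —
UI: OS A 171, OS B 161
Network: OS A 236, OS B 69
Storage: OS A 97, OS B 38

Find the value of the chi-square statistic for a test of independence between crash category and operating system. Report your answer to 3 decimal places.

Row totals: 332, 305, 135. Column totals: 504, 268. Grand total N = 772.
Expected counts (row total × column total / N):
  UI, OS A: 332×504/772 = 216.7461
  UI, OS B: 332×268/772 = 115.2539
  Network, OS A: 305×504/772 = 199.1192
  Network, OS B: 305×268/772 = 105.8808
  Storage, OS A: 135×504/772 = 88.1347
  Storage, OS B: 135×268/772 = 46.8653
Contributions (O − E)²/E:
  (171 − 216.7461)²/216.7461 = 9.6551
  (161 − 115.2539)²/115.2539 = 18.1574
  (236 − 199.1192)²/199.1192 = 6.8311
  (69 − 105.8808)²/105.8808 = 12.8465
  (97 − 88.1347)²/88.1347 = 0.8917
  (38 − 46.8653)²/46.8653 = 1.6770
χ² = 9.6551 + 18.1574 + 6.8311 + 12.8465 + 0.8917 + 1.6770 = 50.059

50.059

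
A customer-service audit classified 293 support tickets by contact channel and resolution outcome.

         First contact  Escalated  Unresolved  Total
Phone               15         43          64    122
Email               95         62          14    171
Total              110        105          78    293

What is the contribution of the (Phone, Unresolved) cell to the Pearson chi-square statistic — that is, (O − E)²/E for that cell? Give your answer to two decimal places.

Row total (Phone) = 122; column total (Unresolved) = 78; N = 293.
Expected count E = 122 × 78 / 293 = 32.478.
Contribution = (O − E)²/E = (64 − 32.478)² / 32.478 = 30.59.

30.59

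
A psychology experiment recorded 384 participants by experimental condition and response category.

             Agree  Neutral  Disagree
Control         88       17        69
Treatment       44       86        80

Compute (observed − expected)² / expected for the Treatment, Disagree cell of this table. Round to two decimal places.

0.03

Row total (Treatment) = 210; column total (Disagree) = 149; N = 384.
Expected count E = 210 × 149 / 384 = 81.4844.
Contribution = (O − E)²/E = (80 − 81.4844)² / 81.4844 = 0.03.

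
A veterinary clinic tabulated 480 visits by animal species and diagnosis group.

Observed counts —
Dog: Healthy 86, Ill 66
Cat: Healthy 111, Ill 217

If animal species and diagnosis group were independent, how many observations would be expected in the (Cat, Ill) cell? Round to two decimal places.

Row total (Cat) = 328; column total (Ill) = 283; grand total N = 480.
Expected count = (row total × column total) / N = 328 × 283 / 480 = 193.38.

193.38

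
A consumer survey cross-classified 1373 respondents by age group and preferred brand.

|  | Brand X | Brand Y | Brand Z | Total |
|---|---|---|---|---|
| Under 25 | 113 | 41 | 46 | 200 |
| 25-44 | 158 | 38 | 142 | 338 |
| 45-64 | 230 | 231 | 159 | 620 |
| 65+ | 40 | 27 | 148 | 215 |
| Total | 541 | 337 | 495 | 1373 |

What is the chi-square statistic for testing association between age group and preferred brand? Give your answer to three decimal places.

Grand total N = 1373.
Expected counts (row total × column total / N):
  Under 25, Brand X: 200×541/1373 = 78.80554
  Under 25, Brand Y: 200×337/1373 = 49.08958
  Under 25, Brand Z: 200×495/1373 = 72.10488
  25-44, Brand X: 338×541/1373 = 133.18135
  25-44, Brand Y: 338×337/1373 = 82.96140
  25-44, Brand Z: 338×495/1373 = 121.85725
  45-64, Brand X: 620×541/1373 = 244.29716
  45-64, Brand Y: 620×337/1373 = 152.17771
  45-64, Brand Z: 620×495/1373 = 223.52513
  65+, Brand X: 215×541/1373 = 84.71595
  65+, Brand Y: 215×337/1373 = 52.77130
  65+, Brand Z: 215×495/1373 = 77.51275
Contributions (O − E)²/E:
  (113 − 78.80554)²/78.80554 = 14.8373
  (41 − 49.08958)²/49.08958 = 1.3331
  (46 − 72.10488)²/72.10488 = 9.4510
  (158 − 133.18135)²/133.18135 = 4.6250
  (38 − 82.96140)²/82.96140 = 24.3671
  (142 − 121.85725)²/121.85725 = 3.3296
  (230 − 244.29716)²/244.29716 = 0.8367
  (231 − 152.17771)²/152.17771 = 40.8270
  (159 − 223.52513)²/223.52513 = 18.6265
  (40 − 84.71595)²/84.71595 = 23.6026
  (27 − 52.77130)²/52.77130 = 12.5856
  (148 − 77.51275)²/77.51275 = 64.0985
χ² = 14.8373 + 1.3331 + 9.4510 + 4.6250 + 24.3671 + 3.3296 + 0.8367 + 40.8270 + 18.6265 + 23.6026 + 12.5856 + 64.0985 = 218.520

218.520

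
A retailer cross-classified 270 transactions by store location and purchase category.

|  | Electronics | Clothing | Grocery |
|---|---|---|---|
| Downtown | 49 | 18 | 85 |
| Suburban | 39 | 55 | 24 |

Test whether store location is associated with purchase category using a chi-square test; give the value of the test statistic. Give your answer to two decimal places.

50.55

Row totals: 152, 118. Column totals: 88, 73, 109. Grand total N = 270.
Expected counts (row total × column total / N):
  Downtown, Electronics: 152×88/270 = 49.541
  Downtown, Clothing: 152×73/270 = 41.096
  Downtown, Grocery: 152×109/270 = 61.363
  Suburban, Electronics: 118×88/270 = 38.459
  Suburban, Clothing: 118×73/270 = 31.904
  Suburban, Grocery: 118×109/270 = 47.637
Contributions (O − E)²/E:
  (49 − 49.541)²/49.541 = 0.0059
  (18 − 41.096)²/41.096 = 12.9800
  (85 − 61.363)²/61.363 = 9.1050
  (39 − 38.459)²/38.459 = 0.0076
  (55 − 31.904)²/31.904 = 16.7197
  (24 − 47.637)²/47.637 = 11.7284
χ² = 0.0059 + 12.9800 + 9.1050 + 0.0076 + 16.7197 + 11.7284 = 50.55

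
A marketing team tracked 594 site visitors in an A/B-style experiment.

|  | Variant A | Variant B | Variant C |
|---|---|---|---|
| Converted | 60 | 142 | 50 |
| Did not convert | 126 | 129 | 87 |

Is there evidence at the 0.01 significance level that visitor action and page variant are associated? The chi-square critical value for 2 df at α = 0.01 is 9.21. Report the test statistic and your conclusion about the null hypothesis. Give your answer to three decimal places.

Row totals: 252, 342. Column totals: 186, 271, 137. Grand total N = 594.
Expected counts (row total × column total / N):
  Converted, Variant A: 252×186/594 = 78.9091
  Converted, Variant B: 252×271/594 = 114.9697
  Converted, Variant C: 252×137/594 = 58.1212
  Did not convert, Variant A: 342×186/594 = 107.0909
  Did not convert, Variant B: 342×271/594 = 156.0303
  Did not convert, Variant C: 342×137/594 = 78.8788
Contributions (O − E)²/E:
  (60 − 78.9091)²/78.9091 = 4.5312
  (142 − 114.9697)²/114.9697 = 6.3550
  (50 − 58.1212)²/58.1212 = 1.1348
  (126 − 107.0909)²/107.0909 = 3.3388
  (129 − 156.0303)²/156.0303 = 4.6827
  (87 − 78.8788)²/78.8788 = 0.8361
χ² = 4.5312 + 6.3550 + 1.1348 + 3.3388 + 4.6827 + 0.8361 = 20.879
df = (2−1)(3−1) = 2. Since 20.879 > 9.21, reject the null hypothesis of independence at α = 0.01.

20.879; reject H₀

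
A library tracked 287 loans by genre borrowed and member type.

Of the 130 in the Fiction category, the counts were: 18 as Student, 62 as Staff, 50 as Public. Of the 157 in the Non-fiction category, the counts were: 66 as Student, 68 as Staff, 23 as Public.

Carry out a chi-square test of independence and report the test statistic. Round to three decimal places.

35.466

Row totals: 130, 157. Column totals: 84, 130, 73. Grand total N = 287.
Expected counts (row total × column total / N):
  Fiction, Student: 130×84/287 = 38.0488
  Fiction, Staff: 130×130/287 = 58.8850
  Fiction, Public: 130×73/287 = 33.0662
  Non-fiction, Student: 157×84/287 = 45.9512
  Non-fiction, Staff: 157×130/287 = 71.1150
  Non-fiction, Public: 157×73/287 = 39.9338
Contributions (O − E)²/E:
  (18 − 38.0488)²/38.0488 = 10.5642
  (62 − 58.8850)²/58.8850 = 0.1648
  (50 − 33.0662)²/33.0662 = 8.6721
  (66 − 45.9512)²/45.9512 = 8.7474
  (68 − 71.1150)²/71.1150 = 0.1364
  (23 − 39.9338)²/39.9338 = 7.1807
χ² = 10.5642 + 0.1648 + 8.6721 + 8.7474 + 0.1364 + 7.1807 = 35.466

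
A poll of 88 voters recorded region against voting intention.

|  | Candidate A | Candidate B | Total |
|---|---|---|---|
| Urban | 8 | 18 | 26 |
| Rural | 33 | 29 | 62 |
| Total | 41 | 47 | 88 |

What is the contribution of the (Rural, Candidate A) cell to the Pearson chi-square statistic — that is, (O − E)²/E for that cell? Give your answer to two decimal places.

0.59

Row total (Rural) = 62; column total (Candidate A) = 41; N = 88.
Expected count E = 62 × 41 / 88 = 28.886.
Contribution = (O − E)²/E = (33 − 28.886)² / 28.886 = 0.59.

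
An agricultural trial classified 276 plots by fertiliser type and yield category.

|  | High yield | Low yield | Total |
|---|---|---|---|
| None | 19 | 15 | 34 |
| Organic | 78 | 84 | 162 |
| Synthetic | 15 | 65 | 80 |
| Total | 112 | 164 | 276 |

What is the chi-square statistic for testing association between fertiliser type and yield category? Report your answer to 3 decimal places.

22.961

Grand total N = 276.
Expected counts (row total × column total / N):
  None, High yield: 34×112/276 = 13.7971
  None, Low yield: 34×164/276 = 20.2029
  Organic, High yield: 162×112/276 = 65.7391
  Organic, Low yield: 162×164/276 = 96.2609
  Synthetic, High yield: 80×112/276 = 32.4638
  Synthetic, Low yield: 80×164/276 = 47.5362
Contributions (O − E)²/E:
  (19 − 13.7971)²/13.7971 = 1.9620
  (15 − 20.2029)²/20.2029 = 1.3399
  (78 − 65.7391)²/65.7391 = 2.2868
  (84 − 96.2609)²/96.2609 = 1.5617
  (15 − 32.4638)²/32.4638 = 9.3946
  (65 − 47.5362)²/47.5362 = 6.4158
χ² = 1.9620 + 1.3399 + 2.2868 + 1.5617 + 9.3946 + 6.4158 = 22.961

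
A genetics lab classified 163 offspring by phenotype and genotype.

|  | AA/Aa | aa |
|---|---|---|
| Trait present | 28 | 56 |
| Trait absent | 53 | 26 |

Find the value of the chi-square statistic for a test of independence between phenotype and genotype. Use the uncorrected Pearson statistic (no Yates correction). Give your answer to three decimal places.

18.556

Row totals: 84, 79. Column totals: 81, 82. Grand total N = 163.
Expected counts (row total × column total / N):
  Trait present, AA/Aa: 84×81/163 = 41.7423
  Trait present, aa: 84×82/163 = 42.2577
  Trait absent, AA/Aa: 79×81/163 = 39.2577
  Trait absent, aa: 79×82/163 = 39.7423
Contributions (O − E)²/E:
  (28 − 41.7423)²/41.7423 = 4.5242
  (56 − 42.2577)²/42.2577 = 4.4690
  (53 − 39.2577)²/39.2577 = 4.8105
  (26 − 39.7423)²/39.7423 = 4.7519
χ² = 4.5242 + 4.4690 + 4.8105 + 4.7519 = 18.556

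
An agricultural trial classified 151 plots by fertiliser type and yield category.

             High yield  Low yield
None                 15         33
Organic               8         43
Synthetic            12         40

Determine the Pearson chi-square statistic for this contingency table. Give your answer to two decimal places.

3.36

Row totals: 48, 51, 52. Column totals: 35, 116. Grand total N = 151.
Expected counts (row total × column total / N):
  None, High yield: 48×35/151 = 11.126
  None, Low yield: 48×116/151 = 36.874
  Organic, High yield: 51×35/151 = 11.821
  Organic, Low yield: 51×116/151 = 39.179
  Synthetic, High yield: 52×35/151 = 12.053
  Synthetic, Low yield: 52×116/151 = 39.947
Contributions (O − E)²/E:
  (15 − 11.126)²/11.126 = 1.3489
  (33 − 36.874)²/36.874 = 0.4070
  (8 − 11.821)²/11.821 = 1.2351
  (43 − 39.179)²/39.179 = 0.3726
  (12 − 12.053)²/12.053 = 0.0002
  (40 − 39.947)²/39.947 = 0.0001
χ² = 1.3489 + 0.4070 + 1.2351 + 0.3726 + 0.0002 + 0.0001 = 3.36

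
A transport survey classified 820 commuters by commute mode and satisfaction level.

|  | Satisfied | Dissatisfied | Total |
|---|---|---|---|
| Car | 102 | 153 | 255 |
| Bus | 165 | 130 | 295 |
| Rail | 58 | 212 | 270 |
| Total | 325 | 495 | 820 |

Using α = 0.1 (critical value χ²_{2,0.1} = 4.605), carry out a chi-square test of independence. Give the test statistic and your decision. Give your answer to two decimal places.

69.95; reject H₀

Grand total N = 820.
Expected counts (row total × column total / N):
  Car, Satisfied: 255×325/820 = 101.067
  Car, Dissatisfied: 255×495/820 = 153.933
  Bus, Satisfied: 295×325/820 = 116.921
  Bus, Dissatisfied: 295×495/820 = 178.079
  Rail, Satisfied: 270×325/820 = 107.012
  Rail, Dissatisfied: 270×495/820 = 162.988
Contributions (O − E)²/E:
  (102 − 101.067)²/101.067 = 0.0086
  (153 − 153.933)²/153.933 = 0.0057
  (165 − 116.921)²/116.921 = 19.7705
  (130 − 178.079)²/178.079 = 12.9807
  (58 − 107.012)²/107.012 = 22.4477
  (212 − 162.988)²/162.988 = 14.7384
χ² = 0.0086 + 0.0057 + 19.7705 + 12.9807 + 22.4477 + 14.7384 = 69.95
df = (3−1)(2−1) = 2. Since 69.95 > 4.605, reject the null hypothesis of independence at α = 0.1.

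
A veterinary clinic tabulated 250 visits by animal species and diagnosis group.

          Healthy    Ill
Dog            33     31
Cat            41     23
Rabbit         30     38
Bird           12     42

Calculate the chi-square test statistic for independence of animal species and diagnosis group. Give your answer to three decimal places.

21.549

Row totals: 64, 64, 68, 54. Column totals: 116, 134. Grand total N = 250.
Expected counts (row total × column total / N):
  Dog, Healthy: 64×116/250 = 29.6960
  Dog, Ill: 64×134/250 = 34.3040
  Cat, Healthy: 64×116/250 = 29.6960
  Cat, Ill: 64×134/250 = 34.3040
  Rabbit, Healthy: 68×116/250 = 31.5520
  Rabbit, Ill: 68×134/250 = 36.4480
  Bird, Healthy: 54×116/250 = 25.0560
  Bird, Ill: 54×134/250 = 28.9440
Contributions (O − E)²/E:
  (33 − 29.6960)²/29.6960 = 0.3676
  (31 − 34.3040)²/34.3040 = 0.3182
  (41 − 29.6960)²/29.6960 = 4.3030
  (23 − 34.3040)²/34.3040 = 3.7249
  (30 − 31.5520)²/31.5520 = 0.0763
  (38 − 36.4480)²/36.4480 = 0.0661
  (12 − 25.0560)²/25.0560 = 6.8031
  (42 − 28.9440)²/28.9440 = 5.8893
χ² = 0.3676 + 0.3182 + 4.3030 + 3.7249 + 0.0763 + 0.0661 + 6.8031 + 5.8893 = 21.549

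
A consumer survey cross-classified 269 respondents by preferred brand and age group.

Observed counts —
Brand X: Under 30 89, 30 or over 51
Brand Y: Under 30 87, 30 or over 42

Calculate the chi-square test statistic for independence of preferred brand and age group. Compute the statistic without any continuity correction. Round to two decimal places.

Row totals: 140, 129. Column totals: 176, 93. Grand total N = 269.
Expected counts (row total × column total / N):
  Brand X, Under 30: 140×176/269 = 91.599
  Brand X, 30 or over: 140×93/269 = 48.401
  Brand Y, Under 30: 129×176/269 = 84.401
  Brand Y, 30 or over: 129×93/269 = 44.599
Contributions (O − E)²/E:
  (89 − 91.599)²/91.599 = 0.0737
  (51 − 48.401)²/48.401 = 0.1396
  (87 − 84.401)²/84.401 = 0.0800
  (42 − 44.599)²/44.599 = 0.1515
χ² = 0.0737 + 0.1396 + 0.0800 + 0.1515 = 0.44

0.44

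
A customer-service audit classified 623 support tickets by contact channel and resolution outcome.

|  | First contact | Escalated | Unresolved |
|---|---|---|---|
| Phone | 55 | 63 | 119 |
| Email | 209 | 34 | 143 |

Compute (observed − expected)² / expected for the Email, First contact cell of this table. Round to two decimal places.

Row total (Email) = 386; column total (First contact) = 264; N = 623.
Expected count E = 386 × 264 / 623 = 163.5698.
Contribution = (O − E)²/E = (209 − 163.5698)² / 163.5698 = 12.62.

12.62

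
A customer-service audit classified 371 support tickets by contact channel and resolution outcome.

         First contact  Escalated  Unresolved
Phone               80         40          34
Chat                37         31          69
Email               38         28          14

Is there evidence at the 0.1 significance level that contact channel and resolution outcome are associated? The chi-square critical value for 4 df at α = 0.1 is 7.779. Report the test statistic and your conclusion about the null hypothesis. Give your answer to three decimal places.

39.308; reject H₀

Row totals: 154, 137, 80. Column totals: 155, 99, 117. Grand total N = 371.
Expected counts (row total × column total / N):
  Phone, First contact: 154×155/371 = 64.3396
  Phone, Escalated: 154×99/371 = 41.0943
  Phone, Unresolved: 154×117/371 = 48.5660
  Chat, First contact: 137×155/371 = 57.2372
  Chat, Escalated: 137×99/371 = 36.5580
  Chat, Unresolved: 137×117/371 = 43.2049
  Email, First contact: 80×155/371 = 33.4232
  Email, Escalated: 80×99/371 = 21.3477
  Email, Unresolved: 80×117/371 = 25.2291
Contributions (O − E)²/E:
  (80 − 64.3396)²/64.3396 = 3.8118
  (40 − 41.0943)²/41.0943 = 0.0291
  (34 − 48.5660)²/48.5660 = 4.3687
  (37 − 57.2372)²/57.2372 = 7.1552
  (31 − 36.5580)²/36.5580 = 0.8450
  (69 − 43.2049)²/43.2049 = 15.4007
  (38 − 33.4232)²/33.4232 = 0.6267
  (28 − 21.3477)²/21.3477 = 2.0730
  (14 − 25.2291)²/25.2291 = 4.9979
χ² = 3.8118 + 0.0291 + 4.3687 + 7.1552 + 0.8450 + 15.4007 + 0.6267 + 2.0730 + 4.9979 = 39.308
df = (3−1)(3−1) = 4. Since 39.308 > 7.779, reject the null hypothesis of independence at α = 0.1.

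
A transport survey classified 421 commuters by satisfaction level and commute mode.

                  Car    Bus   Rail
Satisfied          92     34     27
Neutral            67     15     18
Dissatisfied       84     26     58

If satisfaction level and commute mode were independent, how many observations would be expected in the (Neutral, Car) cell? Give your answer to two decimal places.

Row total (Neutral) = 100; column total (Car) = 243; grand total N = 421.
Expected count = (row total × column total) / N = 100 × 243 / 421 = 57.72.

57.72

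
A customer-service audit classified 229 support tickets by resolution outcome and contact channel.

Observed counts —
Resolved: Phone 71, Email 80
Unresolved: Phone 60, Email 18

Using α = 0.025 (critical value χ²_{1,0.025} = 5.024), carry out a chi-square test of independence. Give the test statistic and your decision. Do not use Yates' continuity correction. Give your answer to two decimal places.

Row totals: 151, 78. Column totals: 131, 98. Grand total N = 229.
Expected counts (row total × column total / N):
  Resolved, Phone: 151×131/229 = 86.380
  Resolved, Email: 151×98/229 = 64.620
  Unresolved, Phone: 78×131/229 = 44.620
  Unresolved, Email: 78×98/229 = 33.380
Contributions (O − E)²/E:
  (71 − 86.380)²/86.380 = 2.7384
  (80 − 64.620)²/64.620 = 3.6605
  (60 − 44.620)²/44.620 = 5.3013
  (18 − 33.380)²/33.380 = 7.0864
χ² = 2.7384 + 3.6605 + 5.3013 + 7.0864 = 18.79
df = (2−1)(2−1) = 1. Since 18.79 > 5.024, reject the null hypothesis of independence at α = 0.025.

18.79; reject H₀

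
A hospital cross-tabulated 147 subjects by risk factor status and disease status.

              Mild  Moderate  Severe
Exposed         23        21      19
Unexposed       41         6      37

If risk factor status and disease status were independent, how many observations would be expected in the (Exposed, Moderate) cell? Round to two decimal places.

Row total (Exposed) = 63; column total (Moderate) = 27; grand total N = 147.
Expected count = (row total × column total) / N = 63 × 27 / 147 = 11.57.

11.57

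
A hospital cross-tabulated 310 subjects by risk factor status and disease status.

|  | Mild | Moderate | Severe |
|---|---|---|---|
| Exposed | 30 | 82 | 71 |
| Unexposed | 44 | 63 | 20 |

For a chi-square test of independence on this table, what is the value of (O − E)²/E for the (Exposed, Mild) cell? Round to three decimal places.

4.286

Row total (Exposed) = 183; column total (Mild) = 74; N = 310.
Expected count E = 183 × 74 / 310 = 43.6839.
Contribution = (O − E)²/E = (30 − 43.6839)² / 43.6839 = 4.286.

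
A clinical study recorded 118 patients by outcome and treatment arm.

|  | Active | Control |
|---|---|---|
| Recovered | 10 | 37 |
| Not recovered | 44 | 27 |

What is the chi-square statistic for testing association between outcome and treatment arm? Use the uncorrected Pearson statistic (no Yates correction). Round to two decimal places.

18.87

Row totals: 47, 71. Column totals: 54, 64. Grand total N = 118.
Expected counts (row total × column total / N):
  Recovered, Active: 47×54/118 = 21.508
  Recovered, Control: 47×64/118 = 25.492
  Not recovered, Active: 71×54/118 = 32.492
  Not recovered, Control: 71×64/118 = 38.508
Contributions (O − E)²/E:
  (10 − 21.508)²/21.508 = 6.1574
  (37 − 25.492)²/25.492 = 5.1951
  (44 − 32.492)²/32.492 = 4.0759
  (27 − 38.508)²/38.508 = 3.4391
χ² = 6.1574 + 5.1951 + 4.0759 + 3.4391 = 18.87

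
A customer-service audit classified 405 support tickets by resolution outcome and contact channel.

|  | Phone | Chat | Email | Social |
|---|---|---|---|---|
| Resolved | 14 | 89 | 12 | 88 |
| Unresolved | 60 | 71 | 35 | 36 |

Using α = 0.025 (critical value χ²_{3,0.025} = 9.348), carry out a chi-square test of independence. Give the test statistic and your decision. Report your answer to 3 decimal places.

63.679; reject H₀

Row totals: 203, 202. Column totals: 74, 160, 47, 124. Grand total N = 405.
Expected counts (row total × column total / N):
  Resolved, Phone: 203×74/405 = 37.0914
  Resolved, Chat: 203×160/405 = 80.1975
  Resolved, Email: 203×47/405 = 23.5580
  Resolved, Social: 203×124/405 = 62.1531
  Unresolved, Phone: 202×74/405 = 36.9086
  Unresolved, Chat: 202×160/405 = 79.8025
  Unresolved, Email: 202×47/405 = 23.4420
  Unresolved, Social: 202×124/405 = 61.8469
Contributions (O − E)²/E:
  (14 − 37.0914)²/37.0914 = 14.3756
  (89 − 80.1975)²/80.1975 = 0.9662
  (12 − 23.5580)²/23.5580 = 5.6706
  (88 − 62.1531)²/62.1531 = 10.7487
  (60 − 36.9086)²/36.9086 = 14.4468
  (71 − 79.8025)²/79.8025 = 0.9709
  (35 − 23.4420)²/23.4420 = 5.6986
  (36 − 61.8469)²/61.8469 = 10.8019
χ² = 14.3756 + 0.9662 + 5.6706 + 10.7487 + 14.4468 + 0.9709 + 5.6986 + 10.8019 = 63.679
df = (2−1)(4−1) = 3. Since 63.679 > 9.348, reject the null hypothesis of independence at α = 0.025.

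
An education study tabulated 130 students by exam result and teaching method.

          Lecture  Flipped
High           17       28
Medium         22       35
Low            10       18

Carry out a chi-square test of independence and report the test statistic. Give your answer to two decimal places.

0.07

Row totals: 45, 57, 28. Column totals: 49, 81. Grand total N = 130.
Expected counts (row total × column total / N):
  High, Lecture: 45×49/130 = 16.962
  High, Flipped: 45×81/130 = 28.038
  Medium, Lecture: 57×49/130 = 21.485
  Medium, Flipped: 57×81/130 = 35.515
  Low, Lecture: 28×49/130 = 10.554
  Low, Flipped: 28×81/130 = 17.446
Contributions (O − E)²/E:
  (17 − 16.962)²/16.962 = 0.0001
  (28 − 28.038)²/28.038 = 0.0001
  (22 − 21.485)²/21.485 = 0.0123
  (35 − 35.515)²/35.515 = 0.0075
  (10 − 10.554)²/10.554 = 0.0291
  (18 − 17.446)²/17.446 = 0.0176
χ² = 0.0001 + 0.0001 + 0.0123 + 0.0075 + 0.0291 + 0.0176 = 0.07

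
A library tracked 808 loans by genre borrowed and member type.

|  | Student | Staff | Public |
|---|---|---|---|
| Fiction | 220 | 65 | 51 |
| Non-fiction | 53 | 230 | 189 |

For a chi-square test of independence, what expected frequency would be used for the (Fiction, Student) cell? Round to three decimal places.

Row total (Fiction) = 336; column total (Student) = 273; grand total N = 808.
Expected count = (row total × column total) / N = 336 × 273 / 808 = 113.525.

113.525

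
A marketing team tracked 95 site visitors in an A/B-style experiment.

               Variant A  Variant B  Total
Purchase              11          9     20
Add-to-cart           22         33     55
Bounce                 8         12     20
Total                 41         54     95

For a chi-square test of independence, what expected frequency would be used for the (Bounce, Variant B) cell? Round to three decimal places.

Row total (Bounce) = 20; column total (Variant B) = 54; grand total N = 95.
Expected count = (row total × column total) / N = 20 × 54 / 95 = 11.368.

11.368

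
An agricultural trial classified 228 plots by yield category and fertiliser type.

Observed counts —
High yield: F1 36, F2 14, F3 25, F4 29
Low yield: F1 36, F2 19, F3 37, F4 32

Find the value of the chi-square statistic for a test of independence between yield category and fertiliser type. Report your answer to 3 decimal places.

Row totals: 104, 124. Column totals: 72, 33, 62, 61. Grand total N = 228.
Expected counts (row total × column total / N):
  High yield, F1: 104×72/228 = 32.8421
  High yield, F2: 104×33/228 = 15.0526
  High yield, F3: 104×62/228 = 28.2807
  High yield, F4: 104×61/228 = 27.8246
  Low yield, F1: 124×72/228 = 39.1579
  Low yield, F2: 124×33/228 = 17.9474
  Low yield, F3: 124×62/228 = 33.7193
  Low yield, F4: 124×61/228 = 33.1754
Contributions (O − E)²/E:
  (36 − 32.8421)²/32.8421 = 0.3036
  (14 − 15.0526)²/15.0526 = 0.0736
  (25 − 28.2807)²/28.2807 = 0.3806
  (29 − 27.8246)²/27.8246 = 0.0497
  (36 − 39.1579)²/39.1579 = 0.2547
  (19 − 17.9474)²/17.9474 = 0.0617
  (37 − 33.7193)²/33.7193 = 0.3192
  (32 − 33.1754)²/33.1754 = 0.0416
χ² = 0.3036 + 0.0736 + 0.3806 + 0.0497 + 0.2547 + 0.0617 + 0.3192 + 0.0416 = 1.485

1.485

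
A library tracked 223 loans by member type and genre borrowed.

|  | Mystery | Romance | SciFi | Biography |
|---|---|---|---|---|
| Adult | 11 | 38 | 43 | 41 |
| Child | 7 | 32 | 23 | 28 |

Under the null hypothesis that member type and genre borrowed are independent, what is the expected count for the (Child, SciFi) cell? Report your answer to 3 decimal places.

26.637

Row total (Child) = 90; column total (SciFi) = 66; grand total N = 223.
Expected count = (row total × column total) / N = 90 × 66 / 223 = 26.637.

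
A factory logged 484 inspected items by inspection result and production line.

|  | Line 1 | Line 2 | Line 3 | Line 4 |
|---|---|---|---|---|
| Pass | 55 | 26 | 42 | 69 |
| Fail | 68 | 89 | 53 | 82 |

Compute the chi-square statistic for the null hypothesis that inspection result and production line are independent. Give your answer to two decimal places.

Row totals: 192, 292. Column totals: 123, 115, 95, 151. Grand total N = 484.
Expected counts (row total × column total / N):
  Pass, Line 1: 192×123/484 = 48.793
  Pass, Line 2: 192×115/484 = 45.620
  Pass, Line 3: 192×95/484 = 37.686
  Pass, Line 4: 192×151/484 = 59.901
  Fail, Line 1: 292×123/484 = 74.207
  Fail, Line 2: 292×115/484 = 69.380
  Fail, Line 3: 292×95/484 = 57.314
  Fail, Line 4: 292×151/484 = 91.099
Contributions (O − E)²/E:
  (55 − 48.793)²/48.793 = 0.7896
  (26 − 45.620)²/45.620 = 8.4381
  (42 − 37.686)²/37.686 = 0.4938
  (69 − 59.901)²/59.901 = 1.3821
  (68 − 74.207)²/74.207 = 0.5192
  (89 − 69.380)²/69.380 = 5.5483
  (53 − 57.314)²/57.314 = 0.3247
  (82 − 91.099)²/91.099 = 0.9088
χ² = 0.7896 + 8.4381 + 0.4938 + 1.3821 + 0.5192 + 5.5483 + 0.3247 + 0.9088 = 18.40

18.40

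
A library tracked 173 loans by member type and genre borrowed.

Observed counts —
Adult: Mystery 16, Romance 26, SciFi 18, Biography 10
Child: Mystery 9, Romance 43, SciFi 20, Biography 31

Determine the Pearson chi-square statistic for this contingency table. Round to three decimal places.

11.120

Row totals: 70, 103. Column totals: 25, 69, 38, 41. Grand total N = 173.
Expected counts (row total × column total / N):
  Adult, Mystery: 70×25/173 = 10.1156
  Adult, Romance: 70×69/173 = 27.9191
  Adult, SciFi: 70×38/173 = 15.3757
  Adult, Biography: 70×41/173 = 16.5896
  Child, Mystery: 103×25/173 = 14.8844
  Child, Romance: 103×69/173 = 41.0809
  Child, SciFi: 103×38/173 = 22.6243
  Child, Biography: 103×41/173 = 24.4104
Contributions (O − E)²/E:
  (16 − 10.1156)²/10.1156 = 3.4230
  (26 − 27.9191)²/27.9191 = 0.1319
  (18 − 15.3757)²/15.3757 = 0.4479
  (10 − 16.5896)²/16.5896 = 2.6175
  (9 − 14.8844)²/14.8844 = 2.3263
  (43 − 41.0809)²/41.0809 = 0.0897
  (20 − 22.6243)²/22.6243 = 0.3044
  (31 − 24.4104)²/24.4104 = 1.7789
χ² = 3.4230 + 0.1319 + 0.4479 + 2.6175 + 2.3263 + 0.0897 + 0.3044 + 1.7789 = 11.120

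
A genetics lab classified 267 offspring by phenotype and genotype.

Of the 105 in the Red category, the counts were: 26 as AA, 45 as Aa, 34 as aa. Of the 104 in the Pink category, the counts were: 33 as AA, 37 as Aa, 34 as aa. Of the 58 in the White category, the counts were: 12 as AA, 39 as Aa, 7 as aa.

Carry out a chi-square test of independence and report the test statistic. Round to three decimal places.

Row totals: 105, 104, 58. Column totals: 71, 121, 75. Grand total N = 267.
Expected counts (row total × column total / N):
  Red, AA: 105×71/267 = 27.9213
  Red, Aa: 105×121/267 = 47.5843
  Red, aa: 105×75/267 = 29.4944
  Pink, AA: 104×71/267 = 27.6554
  Pink, Aa: 104×121/267 = 47.1311
  Pink, aa: 104×75/267 = 29.2135
  White, AA: 58×71/267 = 15.4232
  White, Aa: 58×121/267 = 26.2846
  White, aa: 58×75/267 = 16.2921
Contributions (O − E)²/E:
  (26 − 27.9213)²/27.9213 = 0.1322
  (45 − 47.5843)²/47.5843 = 0.1404
  (34 − 29.4944)²/29.4944 = 0.6883
  (33 − 27.6554)²/27.6554 = 1.0329
  (37 − 47.1311)²/47.1311 = 2.1777
  (34 − 29.2135)²/29.2135 = 0.7842
  (12 − 15.4232)²/15.4232 = 0.7598
  (39 − 26.2846)²/26.2846 = 6.1512
  (7 − 16.2921)²/16.2921 = 5.2997
χ² = 0.1322 + 0.1404 + 0.6883 + 1.0329 + 2.1777 + 0.7842 + 0.7598 + 6.1512 + 5.2997 = 17.166

17.166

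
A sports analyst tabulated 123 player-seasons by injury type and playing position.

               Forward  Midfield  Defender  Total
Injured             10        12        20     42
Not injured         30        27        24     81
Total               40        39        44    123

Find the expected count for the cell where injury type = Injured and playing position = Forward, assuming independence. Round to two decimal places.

13.66

Row total (Injured) = 42; column total (Forward) = 40; grand total N = 123.
Expected count = (row total × column total) / N = 42 × 40 / 123 = 13.66.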